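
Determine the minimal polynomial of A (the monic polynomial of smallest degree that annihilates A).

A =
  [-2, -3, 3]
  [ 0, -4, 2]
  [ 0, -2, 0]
x^2 + 4*x + 4

The characteristic polynomial is χ_A(x) = (x + 2)^3, so the eigenvalues are known. The minimal polynomial is
  m_A(x) = Π_λ (x − λ)^{k_λ}
where k_λ is the size of the *largest* Jordan block for λ (equivalently, the smallest k with (A − λI)^k v = 0 for every generalised eigenvector v of λ).

  λ = -2: largest Jordan block has size 2, contributing (x + 2)^2

So m_A(x) = (x + 2)^2 = x^2 + 4*x + 4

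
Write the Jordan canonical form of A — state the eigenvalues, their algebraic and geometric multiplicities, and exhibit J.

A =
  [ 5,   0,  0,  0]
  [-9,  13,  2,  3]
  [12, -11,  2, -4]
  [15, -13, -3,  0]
J_3(5) ⊕ J_1(5)

The characteristic polynomial is
  det(x·I − A) = x^4 - 20*x^3 + 150*x^2 - 500*x + 625 = (x - 5)^4

Eigenvalues and multiplicities (the geometric multiplicity of λ is n − rank(A − λI), which equals the number of Jordan blocks for λ):
  λ = 5: algebraic multiplicity = 4, geometric multiplicity = 2

Determining the block sizes for each eigenvalue:
  λ = 5: with am = 4 and gm = 2, the partition is not yet determined (e.g. several partitions of 4 into 2 parts exist). Let N = A − (5)·I. Computing rank(N^1) = 2, rank(N^2) = 1, rank(N^3) = 0; the number of blocks of size ≥ j is rank(N^{j−1}) − rank(N^j), giving [2, 1, 1]. So we have 1 block(s) of size 3, 1 block(s) of size 1 → block sizes [3, 1]

Assembling the blocks gives a Jordan form
J =
  [5, 1, 0, 0]
  [0, 5, 1, 0]
  [0, 0, 5, 0]
  [0, 0, 0, 5]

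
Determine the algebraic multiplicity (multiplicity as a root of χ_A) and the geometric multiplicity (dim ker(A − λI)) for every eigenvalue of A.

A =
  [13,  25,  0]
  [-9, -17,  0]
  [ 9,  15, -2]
λ = -2: alg = 3, geom = 2

Step 1 — factor the characteristic polynomial to read off the algebraic multiplicities:
  χ_A(x) = (x + 2)^3

Step 2 — compute geometric multiplicities via the rank-nullity identity g(λ) = n − rank(A − λI):
  rank(A − (-2)·I) = 1, so dim ker(A − (-2)·I) = n − 1 = 2

Summary:
  λ = -2: algebraic multiplicity = 3, geometric multiplicity = 2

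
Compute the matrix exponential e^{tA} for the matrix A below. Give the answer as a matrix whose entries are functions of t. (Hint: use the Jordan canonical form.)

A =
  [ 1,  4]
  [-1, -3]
e^{tA} =
  [2*t*exp(-t) + exp(-t), 4*t*exp(-t)]
  [-t*exp(-t), -2*t*exp(-t) + exp(-t)]

Strategy: write A = P · J · P⁻¹ where J is a Jordan canonical form, so e^{tA} = P · e^{tJ} · P⁻¹, and e^{tJ} can be computed block-by-block.

A has Jordan form
J =
  [-1,  1]
  [ 0, -1]
(up to reordering of blocks).

Per-block formulas:
  For a 2×2 Jordan block J_2(-1): exp(t · J_2(-1)) = e^(-1t)·(I + t·N), where N is the 2×2 nilpotent shift.

After assembling e^{tJ} and conjugating by P, we get:

e^{tA} =
  [2*t*exp(-t) + exp(-t), 4*t*exp(-t)]
  [-t*exp(-t), -2*t*exp(-t) + exp(-t)]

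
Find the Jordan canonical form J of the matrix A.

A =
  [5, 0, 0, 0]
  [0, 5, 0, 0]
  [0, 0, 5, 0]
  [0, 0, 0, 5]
J_1(5) ⊕ J_1(5) ⊕ J_1(5) ⊕ J_1(5)

The characteristic polynomial is
  det(x·I − A) = x^4 - 20*x^3 + 150*x^2 - 500*x + 625 = (x - 5)^4

Eigenvalues and multiplicities (the geometric multiplicity of λ is n − rank(A − λI), which equals the number of Jordan blocks for λ):
  λ = 5: algebraic multiplicity = 4, geometric multiplicity = 4

Determining the block sizes for each eigenvalue:
  λ = 5: gm = am = 4, so every block has size 1 → block sizes [1, 1, 1, 1]

Assembling the blocks gives a Jordan form
J =
  [5, 0, 0, 0]
  [0, 5, 0, 0]
  [0, 0, 5, 0]
  [0, 0, 0, 5]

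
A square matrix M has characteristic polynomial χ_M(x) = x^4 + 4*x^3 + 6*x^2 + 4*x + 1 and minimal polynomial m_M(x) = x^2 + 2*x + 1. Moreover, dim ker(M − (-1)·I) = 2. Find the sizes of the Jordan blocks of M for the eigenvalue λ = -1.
Block sizes for λ = -1: [2, 2]

Step 1 — from the characteristic polynomial, algebraic multiplicity of λ = -1 is 4. From dim ker(M − (-1)·I) = 2, there are exactly 2 Jordan blocks for λ = -1.
Step 2 — from the minimal polynomial, the factor (x + 1)^2 tells us the largest block for λ = -1 has size 2.
Step 3 — with total size 4, 2 blocks, and largest block 2, the block sizes (in nonincreasing order) are [2, 2].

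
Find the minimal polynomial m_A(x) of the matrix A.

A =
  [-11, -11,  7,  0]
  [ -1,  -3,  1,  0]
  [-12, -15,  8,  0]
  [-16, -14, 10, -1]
x^3 + 6*x^2 + 9*x + 4

The characteristic polynomial is χ_A(x) = (x + 1)^3*(x + 4), so the eigenvalues are known. The minimal polynomial is
  m_A(x) = Π_λ (x − λ)^{k_λ}
where k_λ is the size of the *largest* Jordan block for λ (equivalently, the smallest k with (A − λI)^k v = 0 for every generalised eigenvector v of λ).

  λ = -4: largest Jordan block has size 1, contributing (x + 4)
  λ = -1: largest Jordan block has size 2, contributing (x + 1)^2

So m_A(x) = (x + 1)^2*(x + 4) = x^3 + 6*x^2 + 9*x + 4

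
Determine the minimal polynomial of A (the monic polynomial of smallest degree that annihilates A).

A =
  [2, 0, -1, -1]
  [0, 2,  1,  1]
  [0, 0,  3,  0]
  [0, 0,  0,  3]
x^2 - 5*x + 6

The characteristic polynomial is χ_A(x) = (x - 3)^2*(x - 2)^2, so the eigenvalues are known. The minimal polynomial is
  m_A(x) = Π_λ (x − λ)^{k_λ}
where k_λ is the size of the *largest* Jordan block for λ (equivalently, the smallest k with (A − λI)^k v = 0 for every generalised eigenvector v of λ).

  λ = 2: largest Jordan block has size 1, contributing (x − 2)
  λ = 3: largest Jordan block has size 1, contributing (x − 3)

So m_A(x) = (x - 3)*(x - 2) = x^2 - 5*x + 6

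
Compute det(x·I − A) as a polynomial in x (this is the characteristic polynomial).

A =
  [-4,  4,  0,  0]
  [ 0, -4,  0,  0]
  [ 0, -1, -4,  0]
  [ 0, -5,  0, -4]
x^4 + 16*x^3 + 96*x^2 + 256*x + 256

Expanding det(x·I − A) (e.g. by cofactor expansion or by noting that A is similar to its Jordan form J, which has the same characteristic polynomial as A) gives
  χ_A(x) = x^4 + 16*x^3 + 96*x^2 + 256*x + 256
which factors as (x + 4)^4. The eigenvalues (with algebraic multiplicities) are λ = -4 with multiplicity 4.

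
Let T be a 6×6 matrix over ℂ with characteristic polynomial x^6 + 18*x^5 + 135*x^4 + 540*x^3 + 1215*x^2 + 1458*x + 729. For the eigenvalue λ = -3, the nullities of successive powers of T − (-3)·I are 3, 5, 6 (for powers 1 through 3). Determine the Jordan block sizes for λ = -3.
Block sizes for λ = -3: [3, 2, 1]

From the dimensions of kernels of powers, the number of Jordan blocks of size at least j is d_j − d_{j−1} where d_j = dim ker(N^j) (with d_0 = 0). Computing the differences gives [3, 2, 1].
The number of blocks of size exactly k is (#blocks of size ≥ k) − (#blocks of size ≥ k + 1), so the partition is: 1 block(s) of size 1, 1 block(s) of size 2, 1 block(s) of size 3.
In nonincreasing order the block sizes are [3, 2, 1].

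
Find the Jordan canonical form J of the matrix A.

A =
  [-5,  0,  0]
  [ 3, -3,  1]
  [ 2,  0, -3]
J_1(-5) ⊕ J_2(-3)

The characteristic polynomial is
  det(x·I − A) = x^3 + 11*x^2 + 39*x + 45 = (x + 3)^2*(x + 5)

Eigenvalues and multiplicities (the geometric multiplicity of λ is n − rank(A − λI), which equals the number of Jordan blocks for λ):
  λ = -5: algebraic multiplicity = 1, geometric multiplicity = 1
  λ = -3: algebraic multiplicity = 2, geometric multiplicity = 1

Determining the block sizes for each eigenvalue:
  λ = -5: one block (gm = 1), so the single block has size am = 1 → block sizes [1]
  λ = -3: one block (gm = 1), so the single block has size am = 2 → block sizes [2]

Assembling the blocks gives a Jordan form
J =
  [-5,  0,  0]
  [ 0, -3,  1]
  [ 0,  0, -3]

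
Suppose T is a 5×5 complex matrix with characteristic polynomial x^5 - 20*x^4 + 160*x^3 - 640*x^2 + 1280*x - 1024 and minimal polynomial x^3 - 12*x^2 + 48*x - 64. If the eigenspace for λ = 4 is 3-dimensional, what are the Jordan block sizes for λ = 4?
Block sizes for λ = 4: [3, 1, 1]

Step 1 — from the characteristic polynomial, algebraic multiplicity of λ = 4 is 5. From dim ker(T − (4)·I) = 3, there are exactly 3 Jordan blocks for λ = 4.
Step 2 — from the minimal polynomial, the factor (x − 4)^3 tells us the largest block for λ = 4 has size 3.
Step 3 — with total size 5, 3 blocks, and largest block 3, the block sizes (in nonincreasing order) are [3, 1, 1].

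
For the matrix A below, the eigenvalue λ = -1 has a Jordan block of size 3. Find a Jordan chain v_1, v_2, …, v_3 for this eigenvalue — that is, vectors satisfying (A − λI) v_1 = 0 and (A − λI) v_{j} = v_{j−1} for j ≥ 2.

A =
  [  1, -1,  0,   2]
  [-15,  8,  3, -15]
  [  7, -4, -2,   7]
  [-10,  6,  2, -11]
A Jordan chain for λ = -1 of length 3:
v_1 = (-1, 6, -3, 4)ᵀ
v_2 = (2, -15, 7, -10)ᵀ
v_3 = (1, 0, 0, 0)ᵀ

Let N = A − (-1)·I. We want v_3 with N^3 v_3 = 0 but N^2 v_3 ≠ 0; then v_{j-1} := N · v_j for j = 3, …, 2.

Pick v_3 = (1, 0, 0, 0)ᵀ.
Then v_2 = N · v_3 = (2, -15, 7, -10)ᵀ.
Then v_1 = N · v_2 = (-1, 6, -3, 4)ᵀ.

Sanity check: (A − (-1)·I) v_1 = (0, 0, 0, 0)ᵀ = 0. ✓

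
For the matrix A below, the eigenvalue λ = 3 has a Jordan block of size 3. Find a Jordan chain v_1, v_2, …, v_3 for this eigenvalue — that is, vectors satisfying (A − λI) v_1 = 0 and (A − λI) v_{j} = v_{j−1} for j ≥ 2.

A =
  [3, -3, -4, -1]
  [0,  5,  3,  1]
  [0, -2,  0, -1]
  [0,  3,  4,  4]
A Jordan chain for λ = 3 of length 3:
v_1 = (-1, 1, -1, 1)ᵀ
v_2 = (-3, 2, -2, 3)ᵀ
v_3 = (0, 1, 0, 0)ᵀ

Let N = A − (3)·I. We want v_3 with N^3 v_3 = 0 but N^2 v_3 ≠ 0; then v_{j-1} := N · v_j for j = 3, …, 2.

Pick v_3 = (0, 1, 0, 0)ᵀ.
Then v_2 = N · v_3 = (-3, 2, -2, 3)ᵀ.
Then v_1 = N · v_2 = (-1, 1, -1, 1)ᵀ.

Sanity check: (A − (3)·I) v_1 = (0, 0, 0, 0)ᵀ = 0. ✓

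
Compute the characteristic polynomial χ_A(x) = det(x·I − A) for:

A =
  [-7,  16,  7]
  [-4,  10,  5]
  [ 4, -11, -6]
x^3 + 3*x^2 + 3*x + 1

Expanding det(x·I − A) (e.g. by cofactor expansion or by noting that A is similar to its Jordan form J, which has the same characteristic polynomial as A) gives
  χ_A(x) = x^3 + 3*x^2 + 3*x + 1
which factors as (x + 1)^3. The eigenvalues (with algebraic multiplicities) are λ = -1 with multiplicity 3.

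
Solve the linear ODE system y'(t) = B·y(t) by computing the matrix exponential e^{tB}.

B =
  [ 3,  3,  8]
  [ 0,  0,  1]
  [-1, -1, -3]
e^{tB} =
  [t^2/2 + 3*t + 1, t^2/2 + 3*t, 3*t^2/2 + 8*t]
  [-t^2/2, 1 - t^2/2, -3*t^2/2 + t]
  [-t, -t, 1 - 3*t]

Strategy: write B = P · J · P⁻¹ where J is a Jordan canonical form, so e^{tB} = P · e^{tJ} · P⁻¹, and e^{tJ} can be computed block-by-block.

B has Jordan form
J =
  [0, 1, 0]
  [0, 0, 1]
  [0, 0, 0]
(up to reordering of blocks).

Per-block formulas:
  For a 3×3 Jordan block J_3(0): exp(t · J_3(0)) = e^(0t)·(I + t·N + (t^2/2)·N^2), where N is the 3×3 nilpotent shift.

After assembling e^{tJ} and conjugating by P, we get:

e^{tB} =
  [t^2/2 + 3*t + 1, t^2/2 + 3*t, 3*t^2/2 + 8*t]
  [-t^2/2, 1 - t^2/2, -3*t^2/2 + t]
  [-t, -t, 1 - 3*t]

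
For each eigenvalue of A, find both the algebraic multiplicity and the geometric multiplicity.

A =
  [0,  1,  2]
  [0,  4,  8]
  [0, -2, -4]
λ = 0: alg = 3, geom = 2

Step 1 — factor the characteristic polynomial to read off the algebraic multiplicities:
  χ_A(x) = x^3

Step 2 — compute geometric multiplicities via the rank-nullity identity g(λ) = n − rank(A − λI):
  rank(A − (0)·I) = 1, so dim ker(A − (0)·I) = n − 1 = 2

Summary:
  λ = 0: algebraic multiplicity = 3, geometric multiplicity = 2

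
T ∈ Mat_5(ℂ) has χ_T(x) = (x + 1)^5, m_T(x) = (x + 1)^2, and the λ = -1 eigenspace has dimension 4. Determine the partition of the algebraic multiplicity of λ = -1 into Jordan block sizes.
Block sizes for λ = -1: [2, 1, 1, 1]

Step 1 — from the characteristic polynomial, algebraic multiplicity of λ = -1 is 5. From dim ker(T − (-1)·I) = 4, there are exactly 4 Jordan blocks for λ = -1.
Step 2 — from the minimal polynomial, the factor (x + 1)^2 tells us the largest block for λ = -1 has size 2.
Step 3 — with total size 5, 4 blocks, and largest block 2, the block sizes (in nonincreasing order) are [2, 1, 1, 1].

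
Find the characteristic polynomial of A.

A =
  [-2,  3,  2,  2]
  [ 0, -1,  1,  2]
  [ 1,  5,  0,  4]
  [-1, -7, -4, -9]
x^4 + 12*x^3 + 54*x^2 + 108*x + 81

Expanding det(x·I − A) (e.g. by cofactor expansion or by noting that A is similar to its Jordan form J, which has the same characteristic polynomial as A) gives
  χ_A(x) = x^4 + 12*x^3 + 54*x^2 + 108*x + 81
which factors as (x + 3)^4. The eigenvalues (with algebraic multiplicities) are λ = -3 with multiplicity 4.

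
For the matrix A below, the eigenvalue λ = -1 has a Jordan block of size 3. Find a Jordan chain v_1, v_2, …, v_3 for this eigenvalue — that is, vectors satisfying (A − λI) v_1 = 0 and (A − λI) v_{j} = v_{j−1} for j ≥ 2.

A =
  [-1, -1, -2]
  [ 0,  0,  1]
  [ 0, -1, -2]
A Jordan chain for λ = -1 of length 3:
v_1 = (1, 0, 0)ᵀ
v_2 = (-1, 1, -1)ᵀ
v_3 = (0, 1, 0)ᵀ

Let N = A − (-1)·I. We want v_3 with N^3 v_3 = 0 but N^2 v_3 ≠ 0; then v_{j-1} := N · v_j for j = 3, …, 2.

Pick v_3 = (0, 1, 0)ᵀ.
Then v_2 = N · v_3 = (-1, 1, -1)ᵀ.
Then v_1 = N · v_2 = (1, 0, 0)ᵀ.

Sanity check: (A − (-1)·I) v_1 = (0, 0, 0)ᵀ = 0. ✓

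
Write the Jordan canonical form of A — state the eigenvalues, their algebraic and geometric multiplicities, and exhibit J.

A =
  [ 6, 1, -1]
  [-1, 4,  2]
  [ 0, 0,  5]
J_3(5)

The characteristic polynomial is
  det(x·I − A) = x^3 - 15*x^2 + 75*x - 125 = (x - 5)^3

Eigenvalues and multiplicities (the geometric multiplicity of λ is n − rank(A − λI), which equals the number of Jordan blocks for λ):
  λ = 5: algebraic multiplicity = 3, geometric multiplicity = 1

Determining the block sizes for each eigenvalue:
  λ = 5: one block (gm = 1), so the single block has size am = 3 → block sizes [3]

Assembling the blocks gives a Jordan form
J =
  [5, 1, 0]
  [0, 5, 1]
  [0, 0, 5]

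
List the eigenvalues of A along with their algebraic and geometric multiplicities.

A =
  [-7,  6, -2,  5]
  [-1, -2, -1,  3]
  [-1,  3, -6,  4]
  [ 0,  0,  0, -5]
λ = -5: alg = 4, geom = 2

Step 1 — factor the characteristic polynomial to read off the algebraic multiplicities:
  χ_A(x) = (x + 5)^4

Step 2 — compute geometric multiplicities via the rank-nullity identity g(λ) = n − rank(A − λI):
  rank(A − (-5)·I) = 2, so dim ker(A − (-5)·I) = n − 2 = 2

Summary:
  λ = -5: algebraic multiplicity = 4, geometric multiplicity = 2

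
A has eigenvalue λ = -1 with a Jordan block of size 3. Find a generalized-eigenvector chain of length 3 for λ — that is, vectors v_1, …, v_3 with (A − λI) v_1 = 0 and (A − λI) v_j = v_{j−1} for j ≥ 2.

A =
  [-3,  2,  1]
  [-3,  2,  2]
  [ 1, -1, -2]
A Jordan chain for λ = -1 of length 3:
v_1 = (-1, -1, 0)ᵀ
v_2 = (-2, -3, 1)ᵀ
v_3 = (1, 0, 0)ᵀ

Let N = A − (-1)·I. We want v_3 with N^3 v_3 = 0 but N^2 v_3 ≠ 0; then v_{j-1} := N · v_j for j = 3, …, 2.

Pick v_3 = (1, 0, 0)ᵀ.
Then v_2 = N · v_3 = (-2, -3, 1)ᵀ.
Then v_1 = N · v_2 = (-1, -1, 0)ᵀ.

Sanity check: (A − (-1)·I) v_1 = (0, 0, 0)ᵀ = 0. ✓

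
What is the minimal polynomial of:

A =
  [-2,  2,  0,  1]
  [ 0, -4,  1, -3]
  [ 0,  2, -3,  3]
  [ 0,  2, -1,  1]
x^3 + 6*x^2 + 12*x + 8

The characteristic polynomial is χ_A(x) = (x + 2)^4, so the eigenvalues are known. The minimal polynomial is
  m_A(x) = Π_λ (x − λ)^{k_λ}
where k_λ is the size of the *largest* Jordan block for λ (equivalently, the smallest k with (A − λI)^k v = 0 for every generalised eigenvector v of λ).

  λ = -2: largest Jordan block has size 3, contributing (x + 2)^3

So m_A(x) = (x + 2)^3 = x^3 + 6*x^2 + 12*x + 8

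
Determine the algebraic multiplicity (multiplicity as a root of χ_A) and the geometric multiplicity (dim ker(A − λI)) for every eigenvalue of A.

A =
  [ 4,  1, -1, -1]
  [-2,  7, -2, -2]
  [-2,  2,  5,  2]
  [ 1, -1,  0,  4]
λ = 5: alg = 4, geom = 2

Step 1 — factor the characteristic polynomial to read off the algebraic multiplicities:
  χ_A(x) = (x - 5)^4

Step 2 — compute geometric multiplicities via the rank-nullity identity g(λ) = n − rank(A − λI):
  rank(A − (5)·I) = 2, so dim ker(A − (5)·I) = n − 2 = 2

Summary:
  λ = 5: algebraic multiplicity = 4, geometric multiplicity = 2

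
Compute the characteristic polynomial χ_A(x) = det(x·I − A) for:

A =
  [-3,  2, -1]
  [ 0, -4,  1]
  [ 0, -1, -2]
x^3 + 9*x^2 + 27*x + 27

Expanding det(x·I − A) (e.g. by cofactor expansion or by noting that A is similar to its Jordan form J, which has the same characteristic polynomial as A) gives
  χ_A(x) = x^3 + 9*x^2 + 27*x + 27
which factors as (x + 3)^3. The eigenvalues (with algebraic multiplicities) are λ = -3 with multiplicity 3.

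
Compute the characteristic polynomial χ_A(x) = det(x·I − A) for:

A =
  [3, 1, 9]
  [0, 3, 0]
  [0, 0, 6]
x^3 - 12*x^2 + 45*x - 54

Expanding det(x·I − A) (e.g. by cofactor expansion or by noting that A is similar to its Jordan form J, which has the same characteristic polynomial as A) gives
  χ_A(x) = x^3 - 12*x^2 + 45*x - 54
which factors as (x - 6)*(x - 3)^2. The eigenvalues (with algebraic multiplicities) are λ = 3 with multiplicity 2, λ = 6 with multiplicity 1.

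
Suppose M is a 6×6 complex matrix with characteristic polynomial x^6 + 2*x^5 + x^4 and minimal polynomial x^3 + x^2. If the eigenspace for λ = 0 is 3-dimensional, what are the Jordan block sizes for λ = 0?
Block sizes for λ = 0: [2, 1, 1]

Step 1 — from the characteristic polynomial, algebraic multiplicity of λ = 0 is 4. From dim ker(M − (0)·I) = 3, there are exactly 3 Jordan blocks for λ = 0.
Step 2 — from the minimal polynomial, the factor (x − 0)^2 tells us the largest block for λ = 0 has size 2.
Step 3 — with total size 4, 3 blocks, and largest block 2, the block sizes (in nonincreasing order) are [2, 1, 1].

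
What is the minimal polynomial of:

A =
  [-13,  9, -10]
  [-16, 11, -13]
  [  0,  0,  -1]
x^3 + 3*x^2 + 3*x + 1

The characteristic polynomial is χ_A(x) = (x + 1)^3, so the eigenvalues are known. The minimal polynomial is
  m_A(x) = Π_λ (x − λ)^{k_λ}
where k_λ is the size of the *largest* Jordan block for λ (equivalently, the smallest k with (A − λI)^k v = 0 for every generalised eigenvector v of λ).

  λ = -1: largest Jordan block has size 3, contributing (x + 1)^3

So m_A(x) = (x + 1)^3 = x^3 + 3*x^2 + 3*x + 1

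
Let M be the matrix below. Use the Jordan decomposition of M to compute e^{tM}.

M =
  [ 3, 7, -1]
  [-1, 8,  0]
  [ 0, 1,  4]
e^{tM} =
  [-3*t^2*exp(5*t)/2 - 2*t*exp(5*t) + exp(5*t), 3*t^2*exp(5*t) + 7*t*exp(5*t), 3*t^2*exp(5*t)/2 - t*exp(5*t)]
  [-t^2*exp(5*t)/2 - t*exp(5*t), t^2*exp(5*t) + 3*t*exp(5*t) + exp(5*t), t^2*exp(5*t)/2]
  [-t^2*exp(5*t)/2, t^2*exp(5*t) + t*exp(5*t), t^2*exp(5*t)/2 - t*exp(5*t) + exp(5*t)]

Strategy: write M = P · J · P⁻¹ where J is a Jordan canonical form, so e^{tM} = P · e^{tJ} · P⁻¹, and e^{tJ} can be computed block-by-block.

M has Jordan form
J =
  [5, 1, 0]
  [0, 5, 1]
  [0, 0, 5]
(up to reordering of blocks).

Per-block formulas:
  For a 3×3 Jordan block J_3(5): exp(t · J_3(5)) = e^(5t)·(I + t·N + (t^2/2)·N^2), where N is the 3×3 nilpotent shift.

After assembling e^{tJ} and conjugating by P, we get:

e^{tM} =
  [-3*t^2*exp(5*t)/2 - 2*t*exp(5*t) + exp(5*t), 3*t^2*exp(5*t) + 7*t*exp(5*t), 3*t^2*exp(5*t)/2 - t*exp(5*t)]
  [-t^2*exp(5*t)/2 - t*exp(5*t), t^2*exp(5*t) + 3*t*exp(5*t) + exp(5*t), t^2*exp(5*t)/2]
  [-t^2*exp(5*t)/2, t^2*exp(5*t) + t*exp(5*t), t^2*exp(5*t)/2 - t*exp(5*t) + exp(5*t)]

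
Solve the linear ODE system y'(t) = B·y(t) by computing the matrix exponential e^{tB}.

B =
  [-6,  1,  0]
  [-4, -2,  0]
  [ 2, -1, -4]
e^{tB} =
  [-2*t*exp(-4*t) + exp(-4*t), t*exp(-4*t), 0]
  [-4*t*exp(-4*t), 2*t*exp(-4*t) + exp(-4*t), 0]
  [2*t*exp(-4*t), -t*exp(-4*t), exp(-4*t)]

Strategy: write B = P · J · P⁻¹ where J is a Jordan canonical form, so e^{tB} = P · e^{tJ} · P⁻¹, and e^{tJ} can be computed block-by-block.

B has Jordan form
J =
  [-4,  1,  0]
  [ 0, -4,  0]
  [ 0,  0, -4]
(up to reordering of blocks).

Per-block formulas:
  For a 1×1 block at λ = -4: exp(t · [-4]) = [e^(-4t)].
  For a 2×2 Jordan block J_2(-4): exp(t · J_2(-4)) = e^(-4t)·(I + t·N), where N is the 2×2 nilpotent shift.

After assembling e^{tJ} and conjugating by P, we get:

e^{tB} =
  [-2*t*exp(-4*t) + exp(-4*t), t*exp(-4*t), 0]
  [-4*t*exp(-4*t), 2*t*exp(-4*t) + exp(-4*t), 0]
  [2*t*exp(-4*t), -t*exp(-4*t), exp(-4*t)]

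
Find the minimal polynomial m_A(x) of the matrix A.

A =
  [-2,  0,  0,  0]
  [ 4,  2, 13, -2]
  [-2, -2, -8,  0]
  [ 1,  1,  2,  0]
x^3 + 6*x^2 + 12*x + 8

The characteristic polynomial is χ_A(x) = (x + 2)^4, so the eigenvalues are known. The minimal polynomial is
  m_A(x) = Π_λ (x − λ)^{k_λ}
where k_λ is the size of the *largest* Jordan block for λ (equivalently, the smallest k with (A − λI)^k v = 0 for every generalised eigenvector v of λ).

  λ = -2: largest Jordan block has size 3, contributing (x + 2)^3

So m_A(x) = (x + 2)^3 = x^3 + 6*x^2 + 12*x + 8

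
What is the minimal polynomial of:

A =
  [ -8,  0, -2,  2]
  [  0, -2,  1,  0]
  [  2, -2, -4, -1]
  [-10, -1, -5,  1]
x^4 + 13*x^3 + 63*x^2 + 135*x + 108

The characteristic polynomial is χ_A(x) = (x + 3)^3*(x + 4), so the eigenvalues are known. The minimal polynomial is
  m_A(x) = Π_λ (x − λ)^{k_λ}
where k_λ is the size of the *largest* Jordan block for λ (equivalently, the smallest k with (A − λI)^k v = 0 for every generalised eigenvector v of λ).

  λ = -4: largest Jordan block has size 1, contributing (x + 4)
  λ = -3: largest Jordan block has size 3, contributing (x + 3)^3

So m_A(x) = (x + 3)^3*(x + 4) = x^4 + 13*x^3 + 63*x^2 + 135*x + 108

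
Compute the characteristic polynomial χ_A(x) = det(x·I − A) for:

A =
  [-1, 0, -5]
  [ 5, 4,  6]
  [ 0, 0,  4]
x^3 - 7*x^2 + 8*x + 16

Expanding det(x·I − A) (e.g. by cofactor expansion or by noting that A is similar to its Jordan form J, which has the same characteristic polynomial as A) gives
  χ_A(x) = x^3 - 7*x^2 + 8*x + 16
which factors as (x - 4)^2*(x + 1). The eigenvalues (with algebraic multiplicities) are λ = -1 with multiplicity 1, λ = 4 with multiplicity 2.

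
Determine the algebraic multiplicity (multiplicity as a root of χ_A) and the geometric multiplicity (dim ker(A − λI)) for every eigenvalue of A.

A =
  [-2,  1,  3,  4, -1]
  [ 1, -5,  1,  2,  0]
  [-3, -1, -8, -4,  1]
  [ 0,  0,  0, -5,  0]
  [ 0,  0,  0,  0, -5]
λ = -5: alg = 5, geom = 3

Step 1 — factor the characteristic polynomial to read off the algebraic multiplicities:
  χ_A(x) = (x + 5)^5

Step 2 — compute geometric multiplicities via the rank-nullity identity g(λ) = n − rank(A − λI):
  rank(A − (-5)·I) = 2, so dim ker(A − (-5)·I) = n − 2 = 3

Summary:
  λ = -5: algebraic multiplicity = 5, geometric multiplicity = 3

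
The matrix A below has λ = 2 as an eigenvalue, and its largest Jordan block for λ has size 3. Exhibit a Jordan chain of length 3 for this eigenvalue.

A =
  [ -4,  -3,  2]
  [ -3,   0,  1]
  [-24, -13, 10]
A Jordan chain for λ = 2 of length 3:
v_1 = (-3, 0, -9)ᵀ
v_2 = (-6, -3, -24)ᵀ
v_3 = (1, 0, 0)ᵀ

Let N = A − (2)·I. We want v_3 with N^3 v_3 = 0 but N^2 v_3 ≠ 0; then v_{j-1} := N · v_j for j = 3, …, 2.

Pick v_3 = (1, 0, 0)ᵀ.
Then v_2 = N · v_3 = (-6, -3, -24)ᵀ.
Then v_1 = N · v_2 = (-3, 0, -9)ᵀ.

Sanity check: (A − (2)·I) v_1 = (0, 0, 0)ᵀ = 0. ✓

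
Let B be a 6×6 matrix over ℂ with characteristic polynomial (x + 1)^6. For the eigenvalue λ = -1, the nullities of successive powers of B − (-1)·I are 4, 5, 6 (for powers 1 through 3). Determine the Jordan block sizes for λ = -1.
Block sizes for λ = -1: [3, 1, 1, 1]

From the dimensions of kernels of powers, the number of Jordan blocks of size at least j is d_j − d_{j−1} where d_j = dim ker(N^j) (with d_0 = 0). Computing the differences gives [4, 1, 1].
The number of blocks of size exactly k is (#blocks of size ≥ k) − (#blocks of size ≥ k + 1), so the partition is: 3 block(s) of size 1, 1 block(s) of size 3.
In nonincreasing order the block sizes are [3, 1, 1, 1].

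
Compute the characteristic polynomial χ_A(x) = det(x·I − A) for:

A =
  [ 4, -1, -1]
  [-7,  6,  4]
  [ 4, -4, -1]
x^3 - 9*x^2 + 27*x - 27

Expanding det(x·I − A) (e.g. by cofactor expansion or by noting that A is similar to its Jordan form J, which has the same characteristic polynomial as A) gives
  χ_A(x) = x^3 - 9*x^2 + 27*x - 27
which factors as (x - 3)^3. The eigenvalues (with algebraic multiplicities) are λ = 3 with multiplicity 3.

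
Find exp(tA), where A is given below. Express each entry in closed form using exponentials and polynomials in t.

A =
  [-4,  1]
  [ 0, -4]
e^{tA} =
  [exp(-4*t), t*exp(-4*t)]
  [0, exp(-4*t)]

Strategy: write A = P · J · P⁻¹ where J is a Jordan canonical form, so e^{tA} = P · e^{tJ} · P⁻¹, and e^{tJ} can be computed block-by-block.

A has Jordan form
J =
  [-4,  1]
  [ 0, -4]
(up to reordering of blocks).

Per-block formulas:
  For a 2×2 Jordan block J_2(-4): exp(t · J_2(-4)) = e^(-4t)·(I + t·N), where N is the 2×2 nilpotent shift.

After assembling e^{tJ} and conjugating by P, we get:

e^{tA} =
  [exp(-4*t), t*exp(-4*t)]
  [0, exp(-4*t)]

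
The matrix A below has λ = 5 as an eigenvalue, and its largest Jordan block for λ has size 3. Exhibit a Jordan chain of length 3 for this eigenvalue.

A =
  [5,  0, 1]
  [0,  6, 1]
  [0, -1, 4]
A Jordan chain for λ = 5 of length 3:
v_1 = (-1, 0, 0)ᵀ
v_2 = (0, 1, -1)ᵀ
v_3 = (0, 1, 0)ᵀ

Let N = A − (5)·I. We want v_3 with N^3 v_3 = 0 but N^2 v_3 ≠ 0; then v_{j-1} := N · v_j for j = 3, …, 2.

Pick v_3 = (0, 1, 0)ᵀ.
Then v_2 = N · v_3 = (0, 1, -1)ᵀ.
Then v_1 = N · v_2 = (-1, 0, 0)ᵀ.

Sanity check: (A − (5)·I) v_1 = (0, 0, 0)ᵀ = 0. ✓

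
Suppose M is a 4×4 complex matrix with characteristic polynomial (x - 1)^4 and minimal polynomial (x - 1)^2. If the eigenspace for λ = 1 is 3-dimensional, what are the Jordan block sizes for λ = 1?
Block sizes for λ = 1: [2, 1, 1]

Step 1 — from the characteristic polynomial, algebraic multiplicity of λ = 1 is 4. From dim ker(M − (1)·I) = 3, there are exactly 3 Jordan blocks for λ = 1.
Step 2 — from the minimal polynomial, the factor (x − 1)^2 tells us the largest block for λ = 1 has size 2.
Step 3 — with total size 4, 3 blocks, and largest block 2, the block sizes (in nonincreasing order) are [2, 1, 1].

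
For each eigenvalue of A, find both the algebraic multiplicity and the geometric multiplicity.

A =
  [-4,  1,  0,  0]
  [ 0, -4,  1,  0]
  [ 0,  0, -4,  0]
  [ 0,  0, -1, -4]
λ = -4: alg = 4, geom = 2

Step 1 — factor the characteristic polynomial to read off the algebraic multiplicities:
  χ_A(x) = (x + 4)^4

Step 2 — compute geometric multiplicities via the rank-nullity identity g(λ) = n − rank(A − λI):
  rank(A − (-4)·I) = 2, so dim ker(A − (-4)·I) = n − 2 = 2

Summary:
  λ = -4: algebraic multiplicity = 4, geometric multiplicity = 2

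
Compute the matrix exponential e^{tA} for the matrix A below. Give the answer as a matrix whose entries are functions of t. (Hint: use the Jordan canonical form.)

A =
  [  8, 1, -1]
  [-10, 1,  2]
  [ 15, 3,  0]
e^{tA} =
  [5*t*exp(3*t) + exp(3*t), t*exp(3*t), -t*exp(3*t)]
  [-10*t*exp(3*t), -2*t*exp(3*t) + exp(3*t), 2*t*exp(3*t)]
  [15*t*exp(3*t), 3*t*exp(3*t), -3*t*exp(3*t) + exp(3*t)]

Strategy: write A = P · J · P⁻¹ where J is a Jordan canonical form, so e^{tA} = P · e^{tJ} · P⁻¹, and e^{tJ} can be computed block-by-block.

A has Jordan form
J =
  [3, 1, 0]
  [0, 3, 0]
  [0, 0, 3]
(up to reordering of blocks).

Per-block formulas:
  For a 1×1 block at λ = 3: exp(t · [3]) = [e^(3t)].
  For a 2×2 Jordan block J_2(3): exp(t · J_2(3)) = e^(3t)·(I + t·N), where N is the 2×2 nilpotent shift.

After assembling e^{tJ} and conjugating by P, we get:

e^{tA} =
  [5*t*exp(3*t) + exp(3*t), t*exp(3*t), -t*exp(3*t)]
  [-10*t*exp(3*t), -2*t*exp(3*t) + exp(3*t), 2*t*exp(3*t)]
  [15*t*exp(3*t), 3*t*exp(3*t), -3*t*exp(3*t) + exp(3*t)]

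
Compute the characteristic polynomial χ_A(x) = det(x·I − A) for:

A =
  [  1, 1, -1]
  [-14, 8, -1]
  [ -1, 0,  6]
x^3 - 15*x^2 + 75*x - 125

Expanding det(x·I − A) (e.g. by cofactor expansion or by noting that A is similar to its Jordan form J, which has the same characteristic polynomial as A) gives
  χ_A(x) = x^3 - 15*x^2 + 75*x - 125
which factors as (x - 5)^3. The eigenvalues (with algebraic multiplicities) are λ = 5 with multiplicity 3.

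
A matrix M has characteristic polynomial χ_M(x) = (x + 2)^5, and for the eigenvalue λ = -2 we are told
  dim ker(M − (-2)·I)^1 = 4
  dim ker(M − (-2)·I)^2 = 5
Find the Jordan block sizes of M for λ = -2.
Block sizes for λ = -2: [2, 1, 1, 1]

From the dimensions of kernels of powers, the number of Jordan blocks of size at least j is d_j − d_{j−1} where d_j = dim ker(N^j) (with d_0 = 0). Computing the differences gives [4, 1].
The number of blocks of size exactly k is (#blocks of size ≥ k) − (#blocks of size ≥ k + 1), so the partition is: 3 block(s) of size 1, 1 block(s) of size 2.
In nonincreasing order the block sizes are [2, 1, 1, 1].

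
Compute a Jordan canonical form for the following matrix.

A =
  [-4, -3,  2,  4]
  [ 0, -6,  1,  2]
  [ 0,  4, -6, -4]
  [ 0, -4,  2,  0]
J_3(-4) ⊕ J_1(-4)

The characteristic polynomial is
  det(x·I − A) = x^4 + 16*x^3 + 96*x^2 + 256*x + 256 = (x + 4)^4

Eigenvalues and multiplicities (the geometric multiplicity of λ is n − rank(A − λI), which equals the number of Jordan blocks for λ):
  λ = -4: algebraic multiplicity = 4, geometric multiplicity = 2

Determining the block sizes for each eigenvalue:
  λ = -4: with am = 4 and gm = 2, the partition is not yet determined (e.g. several partitions of 4 into 2 parts exist). Let N = A − (-4)·I. Computing rank(N^1) = 2, rank(N^2) = 1, rank(N^3) = 0; the number of blocks of size ≥ j is rank(N^{j−1}) − rank(N^j), giving [2, 1, 1]. So we have 1 block(s) of size 3, 1 block(s) of size 1 → block sizes [3, 1]

Assembling the blocks gives a Jordan form
J =
  [-4,  1,  0,  0]
  [ 0, -4,  1,  0]
  [ 0,  0, -4,  0]
  [ 0,  0,  0, -4]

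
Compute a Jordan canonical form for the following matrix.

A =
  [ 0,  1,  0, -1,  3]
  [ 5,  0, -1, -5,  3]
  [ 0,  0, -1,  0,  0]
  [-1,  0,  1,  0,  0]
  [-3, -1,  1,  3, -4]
J_3(-1) ⊕ J_2(-1)

The characteristic polynomial is
  det(x·I − A) = x^5 + 5*x^4 + 10*x^3 + 10*x^2 + 5*x + 1 = (x + 1)^5

Eigenvalues and multiplicities (the geometric multiplicity of λ is n − rank(A − λI), which equals the number of Jordan blocks for λ):
  λ = -1: algebraic multiplicity = 5, geometric multiplicity = 2

Determining the block sizes for each eigenvalue:
  λ = -1: with am = 5 and gm = 2, the partition is not yet determined (e.g. several partitions of 5 into 2 parts exist). Let N = A − (-1)·I. Computing rank(N^1) = 3, rank(N^2) = 1, rank(N^3) = 0; the number of blocks of size ≥ j is rank(N^{j−1}) − rank(N^j), giving [2, 2, 1]. So we have 1 block(s) of size 3, 1 block(s) of size 2 → block sizes [3, 2]

Assembling the blocks gives a Jordan form
J =
  [-1,  1,  0,  0,  0]
  [ 0, -1,  1,  0,  0]
  [ 0,  0, -1,  0,  0]
  [ 0,  0,  0, -1,  1]
  [ 0,  0,  0,  0, -1]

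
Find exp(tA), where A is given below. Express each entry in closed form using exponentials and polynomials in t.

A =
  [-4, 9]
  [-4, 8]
e^{tA} =
  [-6*t*exp(2*t) + exp(2*t), 9*t*exp(2*t)]
  [-4*t*exp(2*t), 6*t*exp(2*t) + exp(2*t)]

Strategy: write A = P · J · P⁻¹ where J is a Jordan canonical form, so e^{tA} = P · e^{tJ} · P⁻¹, and e^{tJ} can be computed block-by-block.

A has Jordan form
J =
  [2, 1]
  [0, 2]
(up to reordering of blocks).

Per-block formulas:
  For a 2×2 Jordan block J_2(2): exp(t · J_2(2)) = e^(2t)·(I + t·N), where N is the 2×2 nilpotent shift.

After assembling e^{tJ} and conjugating by P, we get:

e^{tA} =
  [-6*t*exp(2*t) + exp(2*t), 9*t*exp(2*t)]
  [-4*t*exp(2*t), 6*t*exp(2*t) + exp(2*t)]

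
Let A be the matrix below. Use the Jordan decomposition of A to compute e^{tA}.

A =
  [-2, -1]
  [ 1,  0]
e^{tA} =
  [-t*exp(-t) + exp(-t), -t*exp(-t)]
  [t*exp(-t), t*exp(-t) + exp(-t)]

Strategy: write A = P · J · P⁻¹ where J is a Jordan canonical form, so e^{tA} = P · e^{tJ} · P⁻¹, and e^{tJ} can be computed block-by-block.

A has Jordan form
J =
  [-1,  1]
  [ 0, -1]
(up to reordering of blocks).

Per-block formulas:
  For a 2×2 Jordan block J_2(-1): exp(t · J_2(-1)) = e^(-1t)·(I + t·N), where N is the 2×2 nilpotent shift.

After assembling e^{tJ} and conjugating by P, we get:

e^{tA} =
  [-t*exp(-t) + exp(-t), -t*exp(-t)]
  [t*exp(-t), t*exp(-t) + exp(-t)]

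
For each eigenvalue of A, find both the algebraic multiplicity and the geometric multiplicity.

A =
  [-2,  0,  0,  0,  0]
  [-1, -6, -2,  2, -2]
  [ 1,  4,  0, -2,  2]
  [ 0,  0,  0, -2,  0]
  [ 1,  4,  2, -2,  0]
λ = -2: alg = 5, geom = 4

Step 1 — factor the characteristic polynomial to read off the algebraic multiplicities:
  χ_A(x) = (x + 2)^5

Step 2 — compute geometric multiplicities via the rank-nullity identity g(λ) = n − rank(A − λI):
  rank(A − (-2)·I) = 1, so dim ker(A − (-2)·I) = n − 1 = 4

Summary:
  λ = -2: algebraic multiplicity = 5, geometric multiplicity = 4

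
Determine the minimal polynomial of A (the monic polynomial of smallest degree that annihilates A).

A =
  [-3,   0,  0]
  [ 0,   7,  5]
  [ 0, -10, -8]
x^2 + x - 6

The characteristic polynomial is χ_A(x) = (x - 2)*(x + 3)^2, so the eigenvalues are known. The minimal polynomial is
  m_A(x) = Π_λ (x − λ)^{k_λ}
where k_λ is the size of the *largest* Jordan block for λ (equivalently, the smallest k with (A − λI)^k v = 0 for every generalised eigenvector v of λ).

  λ = -3: largest Jordan block has size 1, contributing (x + 3)
  λ = 2: largest Jordan block has size 1, contributing (x − 2)

So m_A(x) = (x - 2)*(x + 3) = x^2 + x - 6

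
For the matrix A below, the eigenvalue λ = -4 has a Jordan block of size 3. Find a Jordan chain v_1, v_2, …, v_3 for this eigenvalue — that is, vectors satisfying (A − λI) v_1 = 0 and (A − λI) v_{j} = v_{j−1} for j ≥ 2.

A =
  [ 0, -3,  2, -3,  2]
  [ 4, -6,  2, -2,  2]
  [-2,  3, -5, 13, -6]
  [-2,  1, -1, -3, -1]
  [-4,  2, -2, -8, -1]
A Jordan chain for λ = -4 of length 3:
v_1 = (-2, 0, 4, 0, 0)ᵀ
v_2 = (4, 4, -2, -2, -4)ᵀ
v_3 = (1, 0, 0, 0, 0)ᵀ

Let N = A − (-4)·I. We want v_3 with N^3 v_3 = 0 but N^2 v_3 ≠ 0; then v_{j-1} := N · v_j for j = 3, …, 2.

Pick v_3 = (1, 0, 0, 0, 0)ᵀ.
Then v_2 = N · v_3 = (4, 4, -2, -2, -4)ᵀ.
Then v_1 = N · v_2 = (-2, 0, 4, 0, 0)ᵀ.

Sanity check: (A − (-4)·I) v_1 = (0, 0, 0, 0, 0)ᵀ = 0. ✓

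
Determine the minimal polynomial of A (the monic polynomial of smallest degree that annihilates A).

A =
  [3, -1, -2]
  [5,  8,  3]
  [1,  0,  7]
x^3 - 18*x^2 + 108*x - 216

The characteristic polynomial is χ_A(x) = (x - 6)^3, so the eigenvalues are known. The minimal polynomial is
  m_A(x) = Π_λ (x − λ)^{k_λ}
where k_λ is the size of the *largest* Jordan block for λ (equivalently, the smallest k with (A − λI)^k v = 0 for every generalised eigenvector v of λ).

  λ = 6: largest Jordan block has size 3, contributing (x − 6)^3

So m_A(x) = (x - 6)^3 = x^3 - 18*x^2 + 108*x - 216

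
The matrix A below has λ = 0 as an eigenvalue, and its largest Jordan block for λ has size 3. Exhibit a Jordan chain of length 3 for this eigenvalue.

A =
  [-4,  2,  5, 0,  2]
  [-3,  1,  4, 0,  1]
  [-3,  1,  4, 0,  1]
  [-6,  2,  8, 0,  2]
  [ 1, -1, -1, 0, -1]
A Jordan chain for λ = 0 of length 3:
v_1 = (-3, -2, -2, -4, 1)ᵀ
v_2 = (-4, -3, -3, -6, 1)ᵀ
v_3 = (1, 0, 0, 0, 0)ᵀ

Let N = A − (0)·I. We want v_3 with N^3 v_3 = 0 but N^2 v_3 ≠ 0; then v_{j-1} := N · v_j for j = 3, …, 2.

Pick v_3 = (1, 0, 0, 0, 0)ᵀ.
Then v_2 = N · v_3 = (-4, -3, -3, -6, 1)ᵀ.
Then v_1 = N · v_2 = (-3, -2, -2, -4, 1)ᵀ.

Sanity check: (A − (0)·I) v_1 = (0, 0, 0, 0, 0)ᵀ = 0. ✓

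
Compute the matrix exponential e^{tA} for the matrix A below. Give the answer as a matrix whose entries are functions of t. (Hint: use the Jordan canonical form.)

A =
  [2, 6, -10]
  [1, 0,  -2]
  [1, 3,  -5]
e^{tA} =
  [2*t + 1, 2 - 2*exp(-3*t), -4*t - 2 + 2*exp(-3*t)]
  [t, 1, -2*t]
  [t, 1 - exp(-3*t), -2*t + exp(-3*t)]

Strategy: write A = P · J · P⁻¹ where J is a Jordan canonical form, so e^{tA} = P · e^{tJ} · P⁻¹, and e^{tJ} can be computed block-by-block.

A has Jordan form
J =
  [-3, 0, 0]
  [ 0, 0, 1]
  [ 0, 0, 0]
(up to reordering of blocks).

Per-block formulas:
  For a 1×1 block at λ = -3: exp(t · [-3]) = [e^(-3t)].
  For a 2×2 Jordan block J_2(0): exp(t · J_2(0)) = e^(0t)·(I + t·N), where N is the 2×2 nilpotent shift.

After assembling e^{tJ} and conjugating by P, we get:

e^{tA} =
  [2*t + 1, 2 - 2*exp(-3*t), -4*t - 2 + 2*exp(-3*t)]
  [t, 1, -2*t]
  [t, 1 - exp(-3*t), -2*t + exp(-3*t)]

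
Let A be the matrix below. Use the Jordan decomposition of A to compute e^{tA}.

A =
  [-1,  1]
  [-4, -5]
e^{tA} =
  [2*t*exp(-3*t) + exp(-3*t), t*exp(-3*t)]
  [-4*t*exp(-3*t), -2*t*exp(-3*t) + exp(-3*t)]

Strategy: write A = P · J · P⁻¹ where J is a Jordan canonical form, so e^{tA} = P · e^{tJ} · P⁻¹, and e^{tJ} can be computed block-by-block.

A has Jordan form
J =
  [-3,  1]
  [ 0, -3]
(up to reordering of blocks).

Per-block formulas:
  For a 2×2 Jordan block J_2(-3): exp(t · J_2(-3)) = e^(-3t)·(I + t·N), where N is the 2×2 nilpotent shift.

After assembling e^{tJ} and conjugating by P, we get:

e^{tA} =
  [2*t*exp(-3*t) + exp(-3*t), t*exp(-3*t)]
  [-4*t*exp(-3*t), -2*t*exp(-3*t) + exp(-3*t)]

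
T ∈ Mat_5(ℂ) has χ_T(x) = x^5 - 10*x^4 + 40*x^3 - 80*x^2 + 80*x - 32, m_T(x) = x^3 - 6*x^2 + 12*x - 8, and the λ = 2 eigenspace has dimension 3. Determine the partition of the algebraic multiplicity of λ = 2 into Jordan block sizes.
Block sizes for λ = 2: [3, 1, 1]

Step 1 — from the characteristic polynomial, algebraic multiplicity of λ = 2 is 5. From dim ker(T − (2)·I) = 3, there are exactly 3 Jordan blocks for λ = 2.
Step 2 — from the minimal polynomial, the factor (x − 2)^3 tells us the largest block for λ = 2 has size 3.
Step 3 — with total size 5, 3 blocks, and largest block 3, the block sizes (in nonincreasing order) are [3, 1, 1].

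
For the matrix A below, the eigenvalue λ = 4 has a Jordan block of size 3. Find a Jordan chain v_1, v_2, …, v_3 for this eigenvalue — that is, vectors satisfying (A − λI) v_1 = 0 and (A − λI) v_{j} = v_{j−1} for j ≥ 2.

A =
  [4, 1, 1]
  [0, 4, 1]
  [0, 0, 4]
A Jordan chain for λ = 4 of length 3:
v_1 = (1, 0, 0)ᵀ
v_2 = (1, 1, 0)ᵀ
v_3 = (0, 0, 1)ᵀ

Let N = A − (4)·I. We want v_3 with N^3 v_3 = 0 but N^2 v_3 ≠ 0; then v_{j-1} := N · v_j for j = 3, …, 2.

Pick v_3 = (0, 0, 1)ᵀ.
Then v_2 = N · v_3 = (1, 1, 0)ᵀ.
Then v_1 = N · v_2 = (1, 0, 0)ᵀ.

Sanity check: (A − (4)·I) v_1 = (0, 0, 0)ᵀ = 0. ✓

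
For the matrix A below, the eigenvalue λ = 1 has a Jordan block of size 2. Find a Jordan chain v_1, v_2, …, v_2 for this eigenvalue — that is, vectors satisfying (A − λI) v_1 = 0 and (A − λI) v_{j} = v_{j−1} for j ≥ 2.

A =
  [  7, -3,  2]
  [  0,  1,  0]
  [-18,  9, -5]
A Jordan chain for λ = 1 of length 2:
v_1 = (6, 0, -18)ᵀ
v_2 = (1, 0, 0)ᵀ

Let N = A − (1)·I. We want v_2 with N^2 v_2 = 0 but N^1 v_2 ≠ 0; then v_{j-1} := N · v_j for j = 2, …, 2.

Pick v_2 = (1, 0, 0)ᵀ.
Then v_1 = N · v_2 = (6, 0, -18)ᵀ.

Sanity check: (A − (1)·I) v_1 = (0, 0, 0)ᵀ = 0. ✓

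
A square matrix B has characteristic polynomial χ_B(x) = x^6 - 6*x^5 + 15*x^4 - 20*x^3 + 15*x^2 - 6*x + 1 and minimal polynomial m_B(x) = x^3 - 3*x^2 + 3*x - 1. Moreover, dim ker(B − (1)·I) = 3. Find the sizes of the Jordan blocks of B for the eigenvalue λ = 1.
Block sizes for λ = 1: [3, 2, 1]

Step 1 — from the characteristic polynomial, algebraic multiplicity of λ = 1 is 6. From dim ker(B − (1)·I) = 3, there are exactly 3 Jordan blocks for λ = 1.
Step 2 — from the minimal polynomial, the factor (x − 1)^3 tells us the largest block for λ = 1 has size 3.
Step 3 — with total size 6, 3 blocks, and largest block 3, the block sizes (in nonincreasing order) are [3, 2, 1].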